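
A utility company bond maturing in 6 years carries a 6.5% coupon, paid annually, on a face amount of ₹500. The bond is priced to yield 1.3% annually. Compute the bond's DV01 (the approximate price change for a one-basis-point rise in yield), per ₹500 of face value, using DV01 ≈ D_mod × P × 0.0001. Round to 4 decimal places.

Periodic yield y = 0.013.
  t   CF        PV=CF/(1+0.013)^t    t·PV
  1        32.50        32.0829        32.0829
  2        32.50        31.6712        63.3424
  3        32.50        31.2648        93.7943
  4        32.50        30.8635       123.4541
  5        32.50        30.4675       152.3373
  6       532.50       492.7912     2,956.7472
  Σ                    649.1410     3,421.7581
P = 649.1410; D_Mac = 5.27121 yrs; D_mod = 5.20356 yrs.
DV01 ≈ 5.20356 × 649.1410 × 0.0001 = 0.337785.

₹0.3378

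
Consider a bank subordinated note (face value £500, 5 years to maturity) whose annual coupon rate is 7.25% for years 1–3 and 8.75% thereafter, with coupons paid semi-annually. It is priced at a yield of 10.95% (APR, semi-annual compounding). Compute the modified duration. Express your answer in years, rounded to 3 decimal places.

3.996 years

Periodic yield y = 0.05475. First find Macaulay duration:
  t   CF        PV=CF/(1+0.05475)^t    t·PV
  1       18.125        17.1842        17.1842
  2       18.125        16.2922        32.5843
  3       18.125        15.4465        46.3394
  4       18.125        14.6447        58.5787
  5       18.125        13.8845        69.4225
  6       18.125        13.1638        78.9827
  7       21.875        15.0626       105.4385
  8       21.875        14.2808       114.2462
  9       21.875        13.5395       121.8554
  10     521.875       306.2465     3,062.4651
  Σ                    439.7452     3,707.0971
P = 439.7452; Macaulay duration = 3,707.0971 / 439.7452 = 8.43010 half-year periods = 4.21505 years.
Modified duration = D_Mac / (1 + y) = 4.21505 / 1.05475 = 3.99626 years.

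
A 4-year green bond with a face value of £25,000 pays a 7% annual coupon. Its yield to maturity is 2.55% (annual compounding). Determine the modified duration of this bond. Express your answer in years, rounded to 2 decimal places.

Periodic yield y = 0.0255. First find Macaulay duration:
  t   CF        PV=CF/(1+0.0255)^t    t·PV
  1     1,750.00     1,706.4846     1,706.4846
  2     1,750.00     1,664.0513     3,328.1027
  3     1,750.00     1,622.6732     4,868.0195
  4    26,750.00    24,186.9512    96,747.8046
  Σ                 29,180.1603   106,650.4114
P = 29,180.1603; Macaulay duration = 106,650.4114 / 29,180.1603 = 3.65489 years.
Modified duration = D_Mac / (1 + y) = 3.65489 / 1.0255 = 3.56401 years.

3.56 years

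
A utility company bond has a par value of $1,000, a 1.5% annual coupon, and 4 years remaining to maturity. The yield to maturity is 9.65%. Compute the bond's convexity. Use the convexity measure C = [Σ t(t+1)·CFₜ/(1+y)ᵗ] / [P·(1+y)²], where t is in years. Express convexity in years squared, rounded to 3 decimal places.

16.059

With y = 0.0965:
  t   CF        PV=CF/(1+0.0965)^t    t·PV        t(t+1)·PV
  1        15.00        13.6799        13.6799          27.3598
  2        15.00        12.4760        24.9519          74.8558
  3        15.00        11.3780        34.1340         136.5358
  4     1,015.00       702.1526     2,808.6103      14,043.0517
  Σ                    739.6864     2,881.3761      14,281.8030
P = 739.6864.
Convexity = Σ t(t+1)·PV / [P·(1+y)²] = 14,281.8030 / (739.6864 × 1.202312) = 16.05899.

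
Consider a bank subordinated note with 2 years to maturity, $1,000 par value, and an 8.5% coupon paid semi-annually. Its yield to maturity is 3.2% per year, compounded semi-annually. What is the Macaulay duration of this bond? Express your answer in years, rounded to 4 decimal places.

Periodic yield y = 0.016. Discount each cash flow and weight by its period:
  t   CF        PV=CF/(1+0.016)^t    t·PV
  1        42.50        41.8307        41.8307
  2        42.50        41.1720        82.3439
  3        42.50        40.5236       121.5707
  4     1,042.50       978.3657     3,913.4629
  Σ                  1,101.8920     4,159.2083
Price P = Σ PV = 1,101.8920.
Macaulay duration = Σ(t·PV) / P = 4,159.2083 / 1,101.8920 = 3.77461 half-year periods.
In years: 3.77461 / 2 = 1.88730 years.

1.8873 years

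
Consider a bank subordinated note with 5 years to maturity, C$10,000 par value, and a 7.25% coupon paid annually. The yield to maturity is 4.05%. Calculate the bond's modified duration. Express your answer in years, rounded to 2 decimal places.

Periodic yield y = 0.0405. First find Macaulay duration:
  t   CF        PV=CF/(1+0.0405)^t    t·PV
  1       725.00       696.7804       696.7804
  2       725.00       669.6592     1,339.3184
  3       725.00       643.5937     1,930.7810
  4       725.00       618.5427     2,474.1707
  5    10,725.00     8,794.0084    43,970.0422
  Σ                 11,422.5844    50,411.0927
P = 11,422.5844; Macaulay duration = 50,411.0927 / 11,422.5844 = 4.41328 years.
Modified duration = D_Mac / (1 + y) = 4.41328 / 1.0405 = 4.24150 years.

4.24 years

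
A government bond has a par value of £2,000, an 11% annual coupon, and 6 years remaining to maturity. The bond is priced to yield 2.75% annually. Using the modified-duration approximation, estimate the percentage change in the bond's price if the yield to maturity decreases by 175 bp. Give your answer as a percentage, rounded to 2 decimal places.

Periodic yield y = 0.0275. Modified duration first:
  t   CF        PV=CF/(1+0.0275)^t    t·PV
  1       220.00       214.1119       214.1119
  2       220.00       208.3814       416.7629
  3       220.00       202.8043       608.4129
  4       220.00       197.3765       789.5058
  5       220.00       192.0939       960.4694
  6     2,220.00     1,886.5225    11,319.1350
  Σ                  2,901.2905    14,308.3980
P = 2,901.2905; D_Mac = 4.93174 yrs; D_mod = 4.93174/(1+0.0275) = 4.79974 yrs.
ΔP/P ≈ -D_mod · Δy = -4.79974 × (-0.0175) = +0.083995 = +8.3995%.

+8.40%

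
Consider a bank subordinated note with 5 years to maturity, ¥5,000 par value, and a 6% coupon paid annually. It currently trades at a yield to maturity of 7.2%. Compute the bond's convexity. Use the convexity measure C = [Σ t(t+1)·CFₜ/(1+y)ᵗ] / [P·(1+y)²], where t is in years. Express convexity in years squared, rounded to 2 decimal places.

With y = 0.072:
  t   CF        PV=CF/(1+0.072)^t    t·PV        t(t+1)·PV
  1       300.00       279.8507       279.8507         559.7015
  2       300.00       261.0548       522.1096       1,566.3288
  3       300.00       243.5213       730.5638       2,922.2552
  4       300.00       227.1654       908.6615       4,543.3073
  5     5,300.00     3,743.7078    18,718.5389     112,311.2336
  Σ                  4,755.3000    21,159.7245     121,902.8264
P = 4,755.3000.
Convexity = Σ t(t+1)·PV / [P·(1+y)²] = 121,902.8264 / (4,755.3000 × 1.149184) = 22.30726.

22.31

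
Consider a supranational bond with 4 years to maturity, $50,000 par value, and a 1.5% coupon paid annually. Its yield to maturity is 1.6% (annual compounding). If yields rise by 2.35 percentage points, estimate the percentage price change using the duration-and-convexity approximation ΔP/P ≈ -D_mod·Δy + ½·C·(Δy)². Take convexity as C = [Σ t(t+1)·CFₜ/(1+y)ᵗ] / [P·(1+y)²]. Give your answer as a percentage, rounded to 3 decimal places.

-8.529%

With y = 0.016:
  t   CF        PV=CF/(1+0.016)^t    t·PV        t(t+1)·PV
  1       750.00       738.1890       738.1890       1,476.3780
  2       750.00       726.5640     1,453.1279       4,359.3837
  3       750.00       715.1220     2,145.3660       8,581.4640
  4    50,750.00    47,627.8761   190,511.5042     952,557.5212
  Σ                 49,807.7510   194,848.1871     966,974.7468
P = 49,807.7510; D_Mac = 3.91201 yrs; D_mod = 3.85040 yrs; C = 18.80749.
Duration effect: -3.85040 × (+0.0235) = -0.090484
Convexity effect: 0.5 × 18.80749 × (0.0235)² = +0.0051932
ΔP/P ≈ -0.090484 + 0.0051932 = -0.085291 = -8.5291%.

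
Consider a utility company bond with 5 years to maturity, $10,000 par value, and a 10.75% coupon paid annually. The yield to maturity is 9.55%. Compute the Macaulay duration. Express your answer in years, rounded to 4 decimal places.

Periodic yield y = 0.0955. Discount each cash flow and weight by its year:
  t   CF        PV=CF/(1+0.0955)^t    t·PV
  1     1,075.00       981.2871       981.2871
  2     1,075.00       895.7436     1,791.4871
  3     1,075.00       817.6573     2,452.9719
  4     1,075.00       746.3782     2,985.5127
  5    11,075.00     7,019.1064    35,095.5320
  Σ                 10,460.1725    43,306.7908
Price P = Σ PV = 10,460.1725.
Macaulay duration = Σ(t·PV) / P = 43,306.7908 / 10,460.1725 = 4.14016 years.

4.1402 years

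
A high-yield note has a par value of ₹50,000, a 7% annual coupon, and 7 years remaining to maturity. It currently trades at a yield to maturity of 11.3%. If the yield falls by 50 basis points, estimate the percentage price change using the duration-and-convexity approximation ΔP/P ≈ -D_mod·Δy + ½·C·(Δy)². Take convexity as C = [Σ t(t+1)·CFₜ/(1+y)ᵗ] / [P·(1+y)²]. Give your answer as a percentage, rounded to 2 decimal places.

+2.56%

With y = 0.113:
  t   CF        PV=CF/(1+0.113)^t    t·PV        t(t+1)·PV
  1     3,500.00     3,144.6541     3,144.6541       6,289.3082
  2     3,500.00     2,825.3855     5,650.7710      16,952.3131
  3     3,500.00     2,538.5315     7,615.5944      30,462.3776
  4     3,500.00     2,280.8010     9,123.2038      45,616.0192
  5     3,500.00     2,049.2372    10,246.1858      61,477.1148
  6     3,500.00     1,841.1834    11,047.1006      77,329.7042
  7    53,500.00    25,286.4366   177,005.0560   1,416,040.4477
  Σ                 39,966.2292   223,832.5657   1,654,167.2848
P = 39,966.2292; D_Mac = 5.60054 yrs; D_mod = 5.03193 yrs; C = 33.41150.
Duration effect: -5.03193 × (-0.005) = +0.025160
Convexity effect: 0.5 × 33.41150 × (-0.005)² = +0.0004176
ΔP/P ≈ +0.025160 + 0.0004176 = +0.025577 = +2.5577%.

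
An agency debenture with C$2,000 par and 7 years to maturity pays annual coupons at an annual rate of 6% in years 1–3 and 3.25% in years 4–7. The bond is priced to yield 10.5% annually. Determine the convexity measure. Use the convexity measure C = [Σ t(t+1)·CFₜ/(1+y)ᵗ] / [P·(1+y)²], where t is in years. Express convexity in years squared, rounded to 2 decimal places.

35.76

With y = 0.105:
  t   CF        PV=CF/(1+0.105)^t    t·PV        t(t+1)·PV
  1       120.00       108.5973       108.5973         217.1946
  2       120.00        98.2781       196.5562         589.6685
  3       120.00        88.9394       266.8183       1,067.2733
  4        65.00        43.5978       174.3911         871.9553
  5        65.00        39.4550       197.2750       1,183.6498
  6        65.00        35.7059       214.2353       1,499.6468
  7     2,065.00     1,026.5595     7,185.9162      57,487.3298
  Σ                  1,441.1329     8,343.7893      62,916.7181
P = 1,441.1329.
Convexity = Σ t(t+1)·PV / [P·(1+y)²] = 62,916.7181 / (1,441.1329 × 1.221025) = 35.75506.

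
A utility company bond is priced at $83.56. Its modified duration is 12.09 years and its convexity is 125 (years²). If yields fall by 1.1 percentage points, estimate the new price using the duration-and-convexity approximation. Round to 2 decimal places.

Duration effect: -D_mod·Δy = -12.09 × (-0.011) = +0.132990
Convexity effect: ½·C·(Δy)² = 0.5 × 125 × (-0.011)² = +0.0075625
ΔP/P ≈ +0.132990 + 0.0075625 = +0.1405525
New price ≈ 83.56 × (1 + 0.1405525) = 95.3045669.

$95.30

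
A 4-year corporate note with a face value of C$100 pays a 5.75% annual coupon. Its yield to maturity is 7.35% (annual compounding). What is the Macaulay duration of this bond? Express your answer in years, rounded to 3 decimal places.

Periodic yield y = 0.0735. Discount each cash flow and weight by its year:
  t   CF        PV=CF/(1+0.0735)^t    t·PV
  1         5.75         5.3563         5.3563
  2         5.75         4.9896         9.9792
  3         5.75         4.6480        13.9439
  4       105.75        79.6292       318.5167
  Σ                     94.6230       347.7960
Price P = Σ PV = 94.6230.
Macaulay duration = Σ(t·PV) / P = 347.7960 / 94.6230 = 3.67560 years.

3.676 years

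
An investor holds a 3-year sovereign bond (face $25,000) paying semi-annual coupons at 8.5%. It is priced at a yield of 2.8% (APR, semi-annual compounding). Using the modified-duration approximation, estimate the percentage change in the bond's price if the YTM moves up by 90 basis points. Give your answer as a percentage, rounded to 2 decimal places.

-2.43%

Periodic yield y = 0.014. Modified duration first:
  t   CF        PV=CF/(1+0.014)^t    t·PV
  1     1,062.50     1,047.8304     1,047.8304
  2     1,062.50     1,033.3633     2,066.7266
  3     1,062.50     1,019.0959     3,057.2878
  4     1,062.50     1,005.0256     4,020.1023
  5     1,062.50       991.1495     4,955.7475
  6    26,062.50    23,976.6411   143,859.8465
  Σ                 29,073.1058   159,007.5412
P = 29,073.1058; D_Mac = 5.46923 half-year periods = 2.73462 yrs; D_mod = 2.73462/(1+0.014) = 2.69686 yrs.
ΔP/P ≈ -D_mod · Δy = -2.69686 × (+0.009) = -0.024272 = -2.4272%.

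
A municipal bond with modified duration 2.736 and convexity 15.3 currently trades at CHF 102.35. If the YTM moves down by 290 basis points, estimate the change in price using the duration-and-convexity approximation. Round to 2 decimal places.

Duration effect: -D_mod·Δy = -2.736 × (-0.029) = +0.079344
Convexity effect: ½·C·(Δy)² = 0.5 × 15.3 × (-0.029)² = +0.00643365
ΔP/P ≈ +0.079344 + 0.00643365 = +0.08577765
ΔP ≈ 102.35 × (+0.08577765) = +8.7793424775.

+CHF 8.78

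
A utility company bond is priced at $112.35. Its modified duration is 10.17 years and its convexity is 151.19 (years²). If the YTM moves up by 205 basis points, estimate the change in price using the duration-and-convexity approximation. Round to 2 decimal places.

-$19.85

Duration effect: -D_mod·Δy = -10.17 × (+0.0205) = -0.208485
Convexity effect: ½·C·(Δy)² = 0.5 × 151.19 × (0.0205)² = +0.03176879875
ΔP/P ≈ -0.208485 + 0.03176879875 = -0.17671620125
ΔP ≈ 112.35 × (-0.17671620125) = -19.8540652104375.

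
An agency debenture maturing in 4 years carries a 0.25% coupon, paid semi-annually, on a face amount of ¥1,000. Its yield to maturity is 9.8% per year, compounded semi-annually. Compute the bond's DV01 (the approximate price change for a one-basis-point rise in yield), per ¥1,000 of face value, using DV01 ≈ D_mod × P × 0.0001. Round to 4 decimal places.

Periodic yield y = 0.049.
  t   CF        PV=CF/(1+0.049)^t    t·PV
  1         1.25         1.1916         1.1916
  2         1.25         1.1359         2.2719
  3         1.25         1.0829         3.2487
  4         1.25         1.0323         4.1292
  5         1.25         0.9841         4.9204
  6         1.25         0.9381         5.6287
  7         1.25         0.8943         6.2601
  8     1,001.25       682.8709     5,462.9674
  Σ                    690.1302     5,490.6180
P = 690.1302; D_Mac = 7.95592 half-year periods = 3.97796 yrs; D_mod = 3.79214 yrs.
DV01 ≈ 3.79214 × 690.1302 × 0.0001 = 0.261707.

¥0.2617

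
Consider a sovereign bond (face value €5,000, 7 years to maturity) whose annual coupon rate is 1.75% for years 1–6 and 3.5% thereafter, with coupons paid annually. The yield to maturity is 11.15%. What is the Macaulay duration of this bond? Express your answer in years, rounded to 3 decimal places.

Periodic yield y = 0.1115. Discount each cash flow and weight by its year:
  t   CF        PV=CF/(1+0.1115)^t    t·PV
  1        87.50        78.7224        78.7224
  2        87.50        70.8254       141.6508
  3        87.50        63.7206       191.1617
  4        87.50        57.3284       229.3138
  5        87.50        51.5776       257.8878
  6        87.50        46.4036       278.4213
  7     5,175.00     2,469.1307    17,283.9151
  Σ                  2,837.7087    18,461.0730
Price P = Σ PV = 2,837.7087.
Macaulay duration = Σ(t·PV) / P = 18,461.0730 / 2,837.7087 = 6.50563 years.

6.506 years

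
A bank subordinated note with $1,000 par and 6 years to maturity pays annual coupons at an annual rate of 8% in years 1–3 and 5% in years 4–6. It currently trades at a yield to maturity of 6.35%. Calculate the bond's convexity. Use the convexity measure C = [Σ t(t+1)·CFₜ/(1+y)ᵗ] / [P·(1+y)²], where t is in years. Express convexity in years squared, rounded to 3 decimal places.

29.416

With y = 0.0635:
  t   CF        PV=CF/(1+0.0635)^t    t·PV        t(t+1)·PV
  1        80.00        75.2233        75.2233         150.4466
  2        80.00        70.7318       141.4637         424.3911
  3        80.00        66.5086       199.5257         798.1026
  4        50.00        39.0859       156.3436         781.7178
  5        50.00        36.7521       183.7607       1,102.5639
  6     1,050.00       725.7120     4,354.2723      30,479.9061
  Σ                  1,014.0138     5,110.5892      33,737.1282
P = 1,014.0138.
Convexity = Σ t(t+1)·PV / [P·(1+y)²] = 33,737.1282 / (1,014.0138 × 1.131032) = 29.41638.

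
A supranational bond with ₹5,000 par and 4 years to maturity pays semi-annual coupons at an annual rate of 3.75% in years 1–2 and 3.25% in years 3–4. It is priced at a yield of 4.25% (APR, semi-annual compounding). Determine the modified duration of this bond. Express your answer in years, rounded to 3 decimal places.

3.675 years

Periodic yield y = 0.02125. First find Macaulay duration:
  t   CF        PV=CF/(1+0.02125)^t    t·PV
  1        93.75        91.7993        91.7993
  2        93.75        89.8891       179.7782
  3        93.75        88.0187       264.0562
  4        93.75        86.1872       344.7490
  5        81.25        73.1414       365.7068
  6        81.25        71.6194       429.7167
  7        81.25        70.1292       490.9044
  8     5,081.25     4,294.5138    34,356.1107
  Σ                  4,865.2982    36,522.8212
P = 4,865.2982; Macaulay duration = 36,522.8212 / 4,865.2982 = 7.50680 half-year periods = 3.75340 years.
Modified duration = D_Mac / (1 + y) = 3.75340 / 1.02125 = 3.67530 years.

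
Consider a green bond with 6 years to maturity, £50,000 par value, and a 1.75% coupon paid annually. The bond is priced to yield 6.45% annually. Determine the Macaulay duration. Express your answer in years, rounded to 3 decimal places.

5.705 years

Periodic yield y = 0.0645. Discount each cash flow and weight by its year:
  t   CF        PV=CF/(1+0.0645)^t    t·PV
  1       875.00       821.9822       821.9822
  2       875.00       772.1768     1,544.3535
  3       875.00       725.3892     2,176.1675
  4       875.00       681.4365     2,725.7460
  5       875.00       640.1470     3,200.7351
  6    50,875.00    34,964.7500   209,788.5001
  Σ                 38,605.8816   220,257.4843
Price P = Σ PV = 38,605.8816.
Macaulay duration = Σ(t·PV) / P = 220,257.4843 / 38,605.8816 = 5.70528 years.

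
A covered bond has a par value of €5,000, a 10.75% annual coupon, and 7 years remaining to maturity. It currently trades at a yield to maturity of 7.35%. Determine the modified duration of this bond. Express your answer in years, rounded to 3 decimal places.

Periodic yield y = 0.0735. First find Macaulay duration:
  t   CF        PV=CF/(1+0.0735)^t    t·PV
  1       537.50       500.6986       500.6986
  2       537.50       466.4170       932.8340
  3       537.50       434.4825     1,303.4476
  4       537.50       404.7345     1,618.9382
  5       537.50       377.0233     1,885.1166
  6       537.50       351.2094     2,107.2566
  7     5,537.50     3,370.5393    23,593.7752
  Σ                  5,905.1048    31,942.0669
P = 5,905.1048; Macaulay duration = 31,942.0669 / 5,905.1048 = 5.40923 years.
Modified duration = D_Mac / (1 + y) = 5.40923 / 1.0735 = 5.03887 years.

5.039 years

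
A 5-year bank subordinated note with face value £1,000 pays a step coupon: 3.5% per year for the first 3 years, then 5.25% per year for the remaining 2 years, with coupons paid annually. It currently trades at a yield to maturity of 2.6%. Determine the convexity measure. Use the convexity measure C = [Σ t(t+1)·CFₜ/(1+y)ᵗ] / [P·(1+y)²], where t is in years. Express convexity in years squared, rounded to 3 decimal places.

With y = 0.026:
  t   CF        PV=CF/(1+0.026)^t    t·PV        t(t+1)·PV
  1        35.00        34.1131        34.1131          68.2261
  2        35.00        33.2486        66.4972         199.4916
  3        35.00        32.4060        97.2181         388.8725
  4        52.50        47.3773       189.5090         947.5450
  5     1,052.50       925.7321     4,628.6603      27,771.9616
  Σ                  1,072.8770     5,015.9976      29,376.0968
P = 1,072.8770.
Convexity = Σ t(t+1)·PV / [P·(1+y)²] = 29,376.0968 / (1,072.8770 × 1.052676) = 26.01054.

26.011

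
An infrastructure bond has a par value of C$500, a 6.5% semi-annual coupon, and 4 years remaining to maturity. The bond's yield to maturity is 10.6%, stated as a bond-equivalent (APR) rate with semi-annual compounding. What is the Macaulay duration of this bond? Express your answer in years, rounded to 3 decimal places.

Periodic yield y = 0.053. Discount each cash flow and weight by its period:
  t   CF        PV=CF/(1+0.053)^t    t·PV
  1        16.25        15.4321        15.4321
  2        16.25        14.6554        29.3107
  3        16.25        13.9177        41.7532
  4        16.25        13.2172        52.8689
  5        16.25        12.5520        62.7598
  6        16.25        11.9202        71.5211
  7        16.25        11.3202        79.2415
  8       516.25       341.5333     2,732.2667
  Σ                    434.5481     3,085.1540
Price P = Σ PV = 434.5481.
Macaulay duration = Σ(t·PV) / P = 3,085.1540 / 434.5481 = 7.09968 half-year periods.
In years: 7.09968 / 2 = 3.54984 years.

3.550 years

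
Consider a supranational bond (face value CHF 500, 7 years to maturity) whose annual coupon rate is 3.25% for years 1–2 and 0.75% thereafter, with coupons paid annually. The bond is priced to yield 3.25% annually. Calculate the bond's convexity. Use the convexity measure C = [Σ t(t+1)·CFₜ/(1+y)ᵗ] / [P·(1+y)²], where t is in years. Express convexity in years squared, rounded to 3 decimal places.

48.315

With y = 0.0325:
  t   CF        PV=CF/(1+0.0325)^t    t·PV        t(t+1)·PV
  1        16.25        15.7385        15.7385          31.4770
  2        16.25        15.2431        30.4862          91.4586
  3         3.75         3.4069        10.2207          40.8830
  4         3.75         3.2997        13.1987          65.9935
  5         3.75         3.1958        15.9791          95.8743
  6         3.75         3.0952        18.5713         129.9991
  7       503.75       402.7028     2,818.9195      22,551.3562
  Σ                    446.6820     2,923.1140      23,007.0415
P = 446.6820.
Convexity = Σ t(t+1)·PV / [P·(1+y)²] = 23,007.0415 / (446.6820 × 1.066056) = 48.31502.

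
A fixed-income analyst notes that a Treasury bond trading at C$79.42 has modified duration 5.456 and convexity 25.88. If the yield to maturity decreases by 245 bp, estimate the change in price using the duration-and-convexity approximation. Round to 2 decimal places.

+C$11.23

Duration effect: -D_mod·Δy = -5.456 × (-0.0245) = +0.133672
Convexity effect: ½·C·(Δy)² = 0.5 × 25.88 × (-0.0245)² = +0.007767235
ΔP/P ≈ +0.133672 + 0.007767235 = +0.141439235
ΔP ≈ 79.42 × (+0.141439235) = +11.2331040437.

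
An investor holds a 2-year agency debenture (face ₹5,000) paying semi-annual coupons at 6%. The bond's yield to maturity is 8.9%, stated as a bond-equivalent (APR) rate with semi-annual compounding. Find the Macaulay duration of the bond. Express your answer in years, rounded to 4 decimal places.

1.9117 years

Periodic yield y = 0.0445. Discount each cash flow and weight by its period:
  t   CF        PV=CF/(1+0.0445)^t    t·PV
  1       150.00       143.6094       143.6094
  2       150.00       137.4910       274.9821
  3       150.00       131.6333       394.9000
  4     5,150.00     4,326.8661    17,307.4642
  Σ                  4,739.5998    18,120.9557
Price P = Σ PV = 4,739.5998.
Macaulay duration = Σ(t·PV) / P = 18,120.9557 / 4,739.5998 = 3.82331 half-year periods.
In years: 3.82331 / 2 = 1.91165 years.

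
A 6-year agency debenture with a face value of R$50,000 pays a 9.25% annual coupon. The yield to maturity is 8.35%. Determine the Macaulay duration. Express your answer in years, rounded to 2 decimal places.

4.89 years

Periodic yield y = 0.0835. Discount each cash flow and weight by its year:
  t   CF        PV=CF/(1+0.0835)^t    t·PV
  1     4,625.00     4,268.5741     4,268.5741
  2     4,625.00     3,939.6161     7,879.2322
  3     4,625.00     3,636.0093    10,908.0280
  4     4,625.00     3,355.8000    13,423.2001
  5     4,625.00     3,097.1851    15,485.9254
  6    54,625.00    33,761.2063   202,567.2379
  Σ                 52,058.3910   254,532.1978
Price P = Σ PV = 52,058.3910.
Macaulay duration = Σ(t·PV) / P = 254,532.1978 / 52,058.3910 = 4.88936 years.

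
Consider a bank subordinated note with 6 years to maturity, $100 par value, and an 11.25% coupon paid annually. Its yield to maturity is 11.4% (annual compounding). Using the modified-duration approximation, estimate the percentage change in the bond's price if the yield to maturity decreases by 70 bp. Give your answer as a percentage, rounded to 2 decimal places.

Periodic yield y = 0.114. Modified duration first:
  t   CF        PV=CF/(1+0.114)^t    t·PV
  1        11.25        10.0987        10.0987
  2        11.25         9.0653        18.1306
  3        11.25         8.1376        24.4128
  4        11.25         7.3049        29.2194
  5        11.25         6.5573        32.7866
  6       111.25        58.2088       349.2530
  Σ                     99.3727       463.9012
P = 99.3727; D_Mac = 4.66830 yrs; D_mod = 4.66830/(1+0.114) = 4.19057 yrs.
ΔP/P ≈ -D_mod · Δy = -4.19057 × (-0.007) = +0.029334 = +2.9334%.

+2.93%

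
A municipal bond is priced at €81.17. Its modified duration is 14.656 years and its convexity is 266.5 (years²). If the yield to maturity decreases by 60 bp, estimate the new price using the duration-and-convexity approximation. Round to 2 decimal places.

Duration effect: -D_mod·Δy = -14.656 × (-0.006) = +0.087936
Convexity effect: ½·C·(Δy)² = 0.5 × 266.5 × (-0.006)² = +0.0047970
ΔP/P ≈ +0.087936 + 0.0047970 = +0.092733
New price ≈ 81.17 × (1 + 0.092733) = 88.69713761.

€88.70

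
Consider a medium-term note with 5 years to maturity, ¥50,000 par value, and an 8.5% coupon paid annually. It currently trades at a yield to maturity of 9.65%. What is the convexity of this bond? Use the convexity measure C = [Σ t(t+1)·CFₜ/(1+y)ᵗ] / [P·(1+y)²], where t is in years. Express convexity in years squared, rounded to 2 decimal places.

20.07

With y = 0.0965:
  t   CF        PV=CF/(1+0.0965)^t    t·PV        t(t+1)·PV
  1     4,250.00     3,875.9690     3,875.9690       7,751.9380
  2     4,250.00     3,534.8554     7,069.7109      21,209.1327
  3     4,250.00     3,223.7624     9,671.2871      38,685.1485
  4     4,250.00     2,940.0478    11,760.1911      58,800.9553
  5    54,250.00    34,226.0328   171,130.1641   1,026,780.9846
  Σ                 47,800.6674   203,507.3221   1,153,228.1590
P = 47,800.6674.
Convexity = Σ t(t+1)·PV / [P·(1+y)²] = 1,153,228.1590 / (47,800.6674 × 1.202312) = 20.06615.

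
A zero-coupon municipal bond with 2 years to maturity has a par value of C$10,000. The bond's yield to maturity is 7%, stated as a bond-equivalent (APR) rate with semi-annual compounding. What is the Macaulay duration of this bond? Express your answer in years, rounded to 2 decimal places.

2.00 years

A zero-coupon bond has a single cash flow at maturity, so its Macaulay duration equals its maturity: 2 years.
(Equivalently: 4 semi-annual periods ÷ 2 = 2 years.)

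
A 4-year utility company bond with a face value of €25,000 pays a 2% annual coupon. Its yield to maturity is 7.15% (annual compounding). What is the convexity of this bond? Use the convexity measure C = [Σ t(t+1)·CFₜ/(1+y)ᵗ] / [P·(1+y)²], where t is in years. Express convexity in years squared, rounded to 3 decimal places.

16.671

With y = 0.0715:
  t   CF        PV=CF/(1+0.0715)^t    t·PV        t(t+1)·PV
  1       500.00       466.6356       466.6356         933.2711
  2       500.00       435.4975       870.9950       2,612.9849
  3       500.00       406.4372     1,219.3117       4,877.2467
  4    25,500.00    19,345.1223    77,380.4891     386,902.4453
  Σ                 20,653.6925    79,937.4313     395,325.9481
P = 20,653.6925.
Convexity = Σ t(t+1)·PV / [P·(1+y)²] = 395,325.9481 / (20,653.6925 × 1.148112) = 16.67145.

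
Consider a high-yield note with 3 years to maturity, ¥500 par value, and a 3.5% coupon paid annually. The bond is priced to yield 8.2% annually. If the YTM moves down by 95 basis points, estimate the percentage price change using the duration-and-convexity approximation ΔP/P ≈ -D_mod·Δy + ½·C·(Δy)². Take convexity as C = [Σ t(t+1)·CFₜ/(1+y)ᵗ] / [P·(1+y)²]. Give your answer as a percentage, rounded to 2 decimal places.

+2.58%

With y = 0.082:
  t   CF        PV=CF/(1+0.082)^t    t·PV        t(t+1)·PV
  1        17.50        16.1738        16.1738          32.3475
  2        17.50        14.9480        29.8960          89.6881
  3       517.50       408.5343     1,225.6030       4,902.4121
  Σ                    439.6561     1,271.6728       5,024.4477
P = 439.6561; D_Mac = 2.89243 yrs; D_mod = 2.67322 yrs; C = 9.76159.
Duration effect: -2.67322 × (-0.0095) = +0.025396
Convexity effect: 0.5 × 9.76159 × (-0.0095)² = +0.0004405
ΔP/P ≈ +0.025396 + 0.0004405 = +0.025836 = +2.5836%.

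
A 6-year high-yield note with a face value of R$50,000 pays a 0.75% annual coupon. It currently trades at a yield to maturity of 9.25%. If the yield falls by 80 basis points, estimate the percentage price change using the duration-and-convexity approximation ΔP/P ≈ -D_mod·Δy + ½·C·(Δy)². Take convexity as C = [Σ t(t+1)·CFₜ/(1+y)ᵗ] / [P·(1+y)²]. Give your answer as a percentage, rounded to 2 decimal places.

+4.39%

With y = 0.0925:
  t   CF        PV=CF/(1+0.0925)^t    t·PV        t(t+1)·PV
  1       375.00       343.2494       343.2494         686.4989
  2       375.00       314.1871       628.3742       1,885.1227
  3       375.00       287.5855       862.7564       3,451.0256
  4       375.00       263.2361     1,052.9445       5,264.7225
  5       375.00       240.9484     1,204.7420       7,228.4519
  6    50,375.00    29,626.9118   177,761.4711   1,244,330.2976
  Σ                 31,076.1184   181,853.5376   1,262,846.1191
P = 31,076.1184; D_Mac = 5.85187 yrs; D_mod = 5.35641 yrs; C = 34.04715.
Duration effect: -5.35641 × (-0.008) = +0.042851
Convexity effect: 0.5 × 34.04715 × (-0.008)² = +0.0010895
ΔP/P ≈ +0.042851 + 0.0010895 = +0.043941 = +4.3941%.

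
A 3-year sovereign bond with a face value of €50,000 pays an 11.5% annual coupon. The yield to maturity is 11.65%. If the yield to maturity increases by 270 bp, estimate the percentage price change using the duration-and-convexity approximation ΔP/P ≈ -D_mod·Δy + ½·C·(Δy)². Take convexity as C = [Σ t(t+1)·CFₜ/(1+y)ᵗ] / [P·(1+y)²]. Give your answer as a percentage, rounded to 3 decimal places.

-6.227%

With y = 0.1165:
  t   CF        PV=CF/(1+0.1165)^t    t·PV        t(t+1)·PV
  1     5,750.00     5,150.0224     5,150.0224      10,300.0448
  2     5,750.00     4,612.6488     9,225.2976      27,675.8928
  3    55,750.00    40,056.1025   120,168.3074     480,673.2298
  Σ                 49,818.7737   134,543.6274     518,649.1674
P = 49,818.7737; D_Mac = 2.70066 yrs; D_mod = 2.41886 yrs; C = 8.35148.
Duration effect: -2.41886 × (+0.027) = -0.065309
Convexity effect: 0.5 × 8.35148 × (0.027)² = +0.0030441
ΔP/P ≈ -0.065309 + 0.0030441 = -0.062265 = -6.2265%.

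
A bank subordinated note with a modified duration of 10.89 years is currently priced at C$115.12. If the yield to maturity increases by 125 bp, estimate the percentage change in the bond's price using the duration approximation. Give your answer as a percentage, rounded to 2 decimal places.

Duration approximation: ΔP/P ≈ -D_mod · Δy = -10.89 × (+0.0125) = -0.136125.
As a percentage: -13.6125%.

-13.61%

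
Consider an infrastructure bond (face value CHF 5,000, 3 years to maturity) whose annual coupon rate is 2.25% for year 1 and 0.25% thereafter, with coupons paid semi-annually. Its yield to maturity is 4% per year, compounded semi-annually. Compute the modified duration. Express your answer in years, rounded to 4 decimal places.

2.8847 years

Periodic yield y = 0.02. First find Macaulay duration:
  t   CF        PV=CF/(1+0.02)^t    t·PV
  1        56.25        55.1471        55.1471
  2        56.25        54.0657       108.1315
  3         6.25         5.8895        17.6685
  4         6.25         5.7740        23.0961
  5         6.25         5.6608        28.3041
  6     5,006.25     4,445.4067    26,672.4404
  Σ                  4,571.9439    26,904.7877
P = 4,571.9439; Macaulay duration = 26,904.7877 / 4,571.9439 = 5.88476 half-year periods = 2.94238 years.
Modified duration = D_Mac / (1 + y) = 2.94238 / 1.02 = 2.88469 years.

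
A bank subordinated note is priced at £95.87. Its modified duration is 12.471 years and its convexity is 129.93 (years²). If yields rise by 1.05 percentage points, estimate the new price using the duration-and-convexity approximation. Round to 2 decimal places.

£84.00

Duration effect: -D_mod·Δy = -12.471 × (+0.0105) = -0.1309455
Convexity effect: ½·C·(Δy)² = 0.5 × 129.93 × (0.0105)² = +0.00716239125
ΔP/P ≈ -0.1309455 + 0.00716239125 = -0.12378310875
New price ≈ 95.87 × (1 - 0.12378310875) = 84.0029133641375.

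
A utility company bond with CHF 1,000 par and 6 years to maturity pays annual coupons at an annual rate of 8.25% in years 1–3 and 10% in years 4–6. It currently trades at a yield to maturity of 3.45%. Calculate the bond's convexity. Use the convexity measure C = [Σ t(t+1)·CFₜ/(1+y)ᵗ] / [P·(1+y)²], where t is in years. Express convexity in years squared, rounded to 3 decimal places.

31.245

With y = 0.0345:
  t   CF        PV=CF/(1+0.0345)^t    t·PV        t(t+1)·PV
  1        82.50        79.7487        79.7487         159.4973
  2        82.50        77.0891       154.1782         462.5346
  3        82.50        74.5182       223.5547         894.2186
  4       100.00        87.3128       349.2513       1,746.2564
  5       100.00        84.4010       422.0049       2,532.0296
  6     1,100.00       897.4489     5,384.6932      37,692.8525
  Σ                  1,300.5187     6,613.4310      43,487.3891
P = 1,300.5187.
Convexity = Σ t(t+1)·PV / [P·(1+y)²] = 43,487.3891 / (1,300.5187 × 1.070190) = 31.24538.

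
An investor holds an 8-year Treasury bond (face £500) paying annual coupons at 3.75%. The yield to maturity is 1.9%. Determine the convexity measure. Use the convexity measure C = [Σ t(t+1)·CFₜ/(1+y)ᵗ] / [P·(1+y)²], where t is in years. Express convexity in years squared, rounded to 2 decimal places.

59.29

With y = 0.019:
  t   CF        PV=CF/(1+0.019)^t    t·PV        t(t+1)·PV
  1        18.75        18.4004        18.4004          36.8008
  2        18.75        18.0573        36.1146         108.3438
  3        18.75        17.7206        53.1618         212.6473
  4        18.75        17.3902        69.5608         347.8040
  5        18.75        17.0659        85.3297         511.9784
  6        18.75        16.7477       100.4864         703.4050
  7        18.75        16.4355       115.0483         920.3860
  8       518.75       446.2360     3,569.8883      32,128.9945
  Σ                    568.0537     4,047.9903      34,970.3598
P = 568.0537.
Convexity = Σ t(t+1)·PV / [P·(1+y)²] = 34,970.3598 / (568.0537 × 1.038361) = 59.28739.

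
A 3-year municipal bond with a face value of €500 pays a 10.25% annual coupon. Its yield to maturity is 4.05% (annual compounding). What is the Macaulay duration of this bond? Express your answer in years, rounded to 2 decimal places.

Periodic yield y = 0.0405. Discount each cash flow and weight by its year:
  t   CF        PV=CF/(1+0.0405)^t    t·PV
  1        51.25        49.2552        49.2552
  2        51.25        47.3380        94.6760
  3       551.25       489.3531     1,468.0593
  Σ                    585.9462     1,611.9904
Price P = Σ PV = 585.9462.
Macaulay duration = Σ(t·PV) / P = 1,611.9904 / 585.9462 = 2.75109 years.

2.75 years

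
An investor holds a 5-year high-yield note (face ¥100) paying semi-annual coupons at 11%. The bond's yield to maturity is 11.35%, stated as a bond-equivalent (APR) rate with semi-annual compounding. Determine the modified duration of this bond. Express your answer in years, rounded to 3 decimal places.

3.755 years

Periodic yield y = 0.05675. First find Macaulay duration:
  t   CF        PV=CF/(1+0.05675)^t    t·PV
  1         5.50         5.2046         5.2046
  2         5.50         4.9251         9.8503
  3         5.50         4.6606        13.9819
  4         5.50         4.4104        17.6414
  5         5.50         4.1735        20.8675
  6         5.50         3.9494        23.6963
  7         5.50         3.7373        26.1610
  8         5.50         3.5366        28.2927
  9         5.50         3.3467        30.1200
  10      105.50        60.7477       607.4771
  Σ                     98.6919       783.2929
P = 98.6919; Macaulay duration = 783.2929 / 98.6919 = 7.93675 half-year periods = 3.96837 years.
Modified duration = D_Mac / (1 + y) = 3.96837 / 1.05675 = 3.75526 years.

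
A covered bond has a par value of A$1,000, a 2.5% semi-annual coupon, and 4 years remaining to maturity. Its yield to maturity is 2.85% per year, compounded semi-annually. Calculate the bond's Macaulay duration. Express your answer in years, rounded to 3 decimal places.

Periodic yield y = 0.01425. Discount each cash flow and weight by its period:
  t   CF        PV=CF/(1+0.01425)^t    t·PV
  1        12.50        12.3244        12.3244
  2        12.50        12.1512        24.3024
  3        12.50        11.9805        35.9415
  4        12.50        11.8122        47.2487
  5        12.50        11.6462        58.2311
  6        12.50        11.4826        68.8955
  7        12.50        11.3213        79.2488
  8     1,012.50       904.1384     7,233.1070
  Σ                    986.8567     7,559.2995
Price P = Σ PV = 986.8567.
Macaulay duration = Σ(t·PV) / P = 7,559.2995 / 986.8567 = 7.65998 half-year periods.
In years: 7.65998 / 2 = 3.82999 years.

3.830 years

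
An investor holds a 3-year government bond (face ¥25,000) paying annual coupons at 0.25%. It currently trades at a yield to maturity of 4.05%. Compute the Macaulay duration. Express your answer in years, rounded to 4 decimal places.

Periodic yield y = 0.0405. Discount each cash flow and weight by its year:
  t   CF        PV=CF/(1+0.0405)^t    t·PV
  1        62.50        60.0673        60.0673
  2        62.50        57.7292       115.4585
  3    25,062.50    22,248.3668    66,745.1005
  Σ                 22,366.1633    66,920.6262
Price P = Σ PV = 22,366.1633.
Macaulay duration = Σ(t·PV) / P = 66,920.6262 / 22,366.1633 = 2.99205 years.

2.9920 years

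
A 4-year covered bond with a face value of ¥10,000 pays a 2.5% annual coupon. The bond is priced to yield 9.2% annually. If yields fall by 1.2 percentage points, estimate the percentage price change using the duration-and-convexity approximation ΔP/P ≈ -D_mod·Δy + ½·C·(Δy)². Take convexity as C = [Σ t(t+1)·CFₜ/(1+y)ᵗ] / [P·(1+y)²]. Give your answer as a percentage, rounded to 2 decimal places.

With y = 0.092:
  t   CF        PV=CF/(1+0.092)^t    t·PV        t(t+1)·PV
  1       250.00       228.9377       228.9377         457.8755
  2       250.00       209.6499       419.2999       1,257.8996
  3       250.00       191.9871       575.9614       2,303.8454
  4    10,250.00     7,208.3076    28,833.2305     144,166.1523
  Σ                  7,838.8824    30,057.4294     148,185.7728
P = 7,838.8824; D_Mac = 3.83440 yrs; D_mod = 3.51136 yrs; C = 15.85284.
Duration effect: -3.51136 × (-0.012) = +0.042136
Convexity effect: 0.5 × 15.85284 × (-0.012)² = +0.0011414
ΔP/P ≈ +0.042136 + 0.0011414 = +0.043278 = +4.3278%.

+4.33%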